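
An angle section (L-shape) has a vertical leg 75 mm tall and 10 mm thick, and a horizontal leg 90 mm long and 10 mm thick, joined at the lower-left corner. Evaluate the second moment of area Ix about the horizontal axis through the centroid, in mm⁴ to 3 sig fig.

Ix ≈ 7.67 × 10⁵ mm⁴

Split into non-overlapping primitives; take the origin at the lower-left of the bounding box.
Vertical leg: 10 × 75, A = 750 mm², y = 37.5 mm, Ī = 351 563 mm⁴.
Horizontal leg (remainder): 80 × 10, A = 800 mm², y = 5 mm, Ī = 6666.7 mm⁴.
Centroid: ȳ = ΣA·y / ΣA = 20.726 mm.
Transfer each piece to the horizontal axis through the centroid using Ī + A·d² with d = y − 20.726:
  vertical leg: d = 16.774 mm → contributes +562 593 mm⁴
  horizontal leg (remainder): d = -15.726 mm → contributes +204 507 mm⁴
Total I = 767 100 mm⁴.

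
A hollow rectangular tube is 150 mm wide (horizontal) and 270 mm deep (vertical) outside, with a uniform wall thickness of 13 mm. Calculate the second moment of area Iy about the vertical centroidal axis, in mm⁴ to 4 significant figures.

Iy ≈ 3.717 × 10⁷ mm⁴

Treat the section as a set of non-overlapping primitives; coordinates are from the bounding-box lower-left.
Outer rectangle: 150 × 270, A = 40 500 mm², x = 75 mm, Ī = 75 937 500 mm⁴.
Inner void (subtracted): 124 × 244, A = 30 256 mm², x = 75 mm, Ī = 38 768 021 mm⁴.
By symmetry the centroid is at mid-width, x̄ = 75 mm.
All pieces are centred on the vertical centroidal axis, so I = ΣĪ (holes subtracted) = 37 169 479 mm⁴.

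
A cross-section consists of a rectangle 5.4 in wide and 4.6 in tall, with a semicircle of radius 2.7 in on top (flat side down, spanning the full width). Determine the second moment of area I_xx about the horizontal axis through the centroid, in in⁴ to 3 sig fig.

Split into non-overlapping primitives; take the origin at the lower-left of the bounding box.
Rectangular body: 5.4 × 4.6, A = 24.84 in², y = 2.3 in, Ī = 43.801 in⁴.
Semicircular cap: semicircle r = 2.7, A = 11.451 in², y = 5.7459 in, Ī = 5.8329 in⁴.
Centroid: ȳ = ΣA·y / ΣA = 3.3873 in.
Transfer each piece to the horizontal axis through the centroid using Ī + A·d² with d = y − 3.3873:
  rectangular body: d = -1.0873 in → contributes +73.168 in⁴
  semicircular cap: d = 2.3586 in → contributes +69.536 in⁴
Total I = 142.7 in⁴.

I_xx ≈ 143 in⁴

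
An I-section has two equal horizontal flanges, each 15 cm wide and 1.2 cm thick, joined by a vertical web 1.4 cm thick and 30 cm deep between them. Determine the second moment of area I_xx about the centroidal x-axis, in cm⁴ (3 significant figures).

I_xx ≈ 1.19 × 10⁴ cm⁴

Break the section into simple shapes (no overlaps), measuring from the bottom-left corner of the bounding box.
Bottom flange: 15 × 1.2, A = 18 cm², y = 0.6 cm, Ī = 2.16 cm⁴.
Web: 1.4 × 30, A = 42 cm², y = 16.2 cm, Ī = 3 150 cm⁴.
Top flange: 15 × 1.2, A = 18 cm², y = 31.8 cm, Ī = 2.16 cm⁴.
By symmetry the centroid is at mid-height, ȳ = 16.2 cm.
Transfer each piece to the centroidal x-axis using Ī + A·d² with d = y − 16.2:
  bottom flange: d = -15.6 cm → contributes +4382.6 cm⁴
  web: d = 0 cm → contributes +3 150 cm⁴
  top flange: d = 15.6 cm → contributes +4382.6 cm⁴
Total I = 11 915 cm⁴.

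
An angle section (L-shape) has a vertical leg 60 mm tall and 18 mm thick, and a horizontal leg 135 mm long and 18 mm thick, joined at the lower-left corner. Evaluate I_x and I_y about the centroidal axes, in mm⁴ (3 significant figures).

Split into non-overlapping primitives; take the origin at the lower-left of the bounding box.
Vertical leg: 18 × 60, A = 1 080 mm², y = 30 mm, Ī = 324 000 mm⁴.
Horizontal leg (remainder): 117 × 18, A = 2 106 mm², y = 9 mm, Ī = 56 862 mm⁴.
Centroid: ȳ = ΣA·y / ΣA = 16.119 mm.
Transfer each piece to the centroidal x-axis using Ī + A·d² with d = y − 16.119:
  vertical leg: d = 13.881 mm → contributes +532 107 mm⁴
  horizontal leg (remainder): d = -7.1186 mm → contributes +163 584 mm⁴
Total I = 695 691 mm⁴.
For the y-axis: x̄ = 53.619 mm.
Repeating about the centroidal y-axis gives I_y = 5 684 279 mm⁴.

I_x ≈ 6.96 × 10⁵ mm⁴, I_y ≈ 5.68 × 10⁶ mm⁴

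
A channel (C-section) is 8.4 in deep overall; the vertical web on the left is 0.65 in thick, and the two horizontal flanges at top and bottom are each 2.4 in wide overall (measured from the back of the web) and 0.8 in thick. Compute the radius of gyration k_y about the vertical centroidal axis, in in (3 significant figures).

k_y ≈ 0.658 in

Break the section into simple shapes (no overlaps), measuring from the bottom-left corner of the bounding box.
Web: 0.65 × 8.4, A = 5.46 in², x = 0.325 in, Ī = 0.19224 in⁴.
Top flange (beyond web): 1.75 × 0.8, A = 1.4 in², x = 1.525 in, Ī = 0.35729 in⁴.
Bottom flange (beyond web): 1.75 × 0.8, A = 1.4 in², x = 1.525 in, Ī = 0.35729 in⁴.
Centroid: x̄ = ΣA·x / ΣA = 0.73178 in.
Transfer each piece to the vertical centroidal axis using Ī + A·d² with d = x − 0.73178:
  web: d = -0.40678 in → contributes +1.0957 in⁴
  top flange (beyond web): d = 0.79322 in → contributes +1.2382 in⁴
  bottom flange (beyond web): d = 0.79322 in → contributes +1.2382 in⁴
Total I = 3.572 in⁴.
Radius of gyration: k = √(I/A) = √(3.572 / 8.26) = 0.65761 in.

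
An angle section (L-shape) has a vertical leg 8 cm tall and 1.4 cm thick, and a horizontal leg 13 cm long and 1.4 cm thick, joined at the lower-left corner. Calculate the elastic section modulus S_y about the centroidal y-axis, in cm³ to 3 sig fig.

Treat the section as a set of non-overlapping primitives; coordinates are from the bounding-box lower-left.
Vertical leg: 1.4 × 8, A = 11.2 cm², x = 0.7 cm, Ī = 1.8293 cm⁴.
Horizontal leg (remainder): 11.6 × 1.4, A = 16.24 cm², x = 7.2 cm, Ī = 182.1 cm⁴.
Centroid: x̄ = ΣA·x / ΣA = 4.5469 cm.
Transfer each piece to the centroidal y-axis using Ī + A·d² with d = x − 4.5469:
  vertical leg: d = -3.8469 cm → contributes +167.58 cm⁴
  horizontal leg (remainder): d = 2.6531 cm → contributes +296.41 cm⁴
Total I = 463.99 cm⁴.
Extreme fibre distance c = 8.4531 cm; S = I/c = 54.89 cm³.

S_y ≈ 54.9 cm³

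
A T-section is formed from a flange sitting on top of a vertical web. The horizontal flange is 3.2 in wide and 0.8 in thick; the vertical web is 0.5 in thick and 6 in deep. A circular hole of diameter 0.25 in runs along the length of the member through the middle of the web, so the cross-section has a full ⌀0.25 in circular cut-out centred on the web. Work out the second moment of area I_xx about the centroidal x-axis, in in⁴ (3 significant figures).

I_xx ≈ 25.0 in⁴

Decompose the section into non-overlapping parts with the origin at the bottom-left of its bounding rectangle.
Flange: 3.2 × 0.8, A = 2.56 in², y = 6.4 in, Ī = 0.13653 in⁴.
Web: 0.5 × 6, A = 3 in², y = 3 in, Ī = 9 in⁴.
Hole (subtracted): ⌀0.25, A = 0.049087 in², y = 3 in, Ī = 0.00019175 in⁴.
Centroid: ȳ = ΣA·y / ΣA = 4.5794 in.
Transfer each piece to the centroidal x-axis using Ī + A·d² with d = y − 4.5794:
  flange: d = 1.8206 in → contributes +8.6218 in⁴
  web: d = -1.5794 in → contributes +16.484 in⁴
  hole: d = -1.5794 in → contributes −0.12264 in⁴
Total I = 24.983 in⁴.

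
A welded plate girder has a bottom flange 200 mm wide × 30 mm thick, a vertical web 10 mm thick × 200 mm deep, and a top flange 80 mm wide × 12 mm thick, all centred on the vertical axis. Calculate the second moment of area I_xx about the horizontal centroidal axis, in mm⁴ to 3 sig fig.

Treat the section as a set of non-overlapping primitives; coordinates are from the bounding-box lower-left.
Bottom plate: 200 × 30, A = 6 000 mm², y = 15 mm, Ī = 450 000 mm⁴.
Web plate: 10 × 200, A = 2 000 mm², y = 130 mm, Ī = 6 666 667 mm⁴.
Top plate: 80 × 12, A = 960 mm², y = 236 mm, Ī = 11 520 mm⁴.
Centroid: ȳ = ΣA·y / ΣA = 64.348 mm.
Transfer each piece to the horizontal centroidal axis using Ī + A·d² with d = y − 64.348:
  bottom plate: d = -49.348 mm → contributes +15 061 478 mm⁴
  web plate: d = 65.652 mm → contributes +15 286 981 mm⁴
  top plate: d = 171.65 mm → contributes +28 297 282 mm⁴
Total I = 58 645 740 mm⁴.

I_xx ≈ 5.86 × 10⁷ mm⁴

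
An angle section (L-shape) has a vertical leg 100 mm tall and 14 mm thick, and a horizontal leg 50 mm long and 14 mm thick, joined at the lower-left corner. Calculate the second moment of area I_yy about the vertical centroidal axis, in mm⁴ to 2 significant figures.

I_yy ≈ 3.1 × 10⁵ mm⁴

Treat the section as a set of non-overlapping primitives; coordinates are from the bounding-box lower-left.
Vertical leg: 14 × 100, A = 1 400 mm², x = 7 mm, Ī = 22 867 mm⁴.
Horizontal leg (remainder): 36 × 14, A = 504 mm², x = 32 mm, Ī = 54 432 mm⁴.
Centroid: x̄ = ΣA·x / ΣA = 13.62 mm.
Transfer each piece to the vertical centroidal axis using Ī + A·d² with d = x − 13.62:
  vertical leg: d = -6.618 mm → contributes +84 177 mm⁴
  horizontal leg (remainder): d = 18.38 mm → contributes +224 739 mm⁴
Total I = 308 916 mm⁴.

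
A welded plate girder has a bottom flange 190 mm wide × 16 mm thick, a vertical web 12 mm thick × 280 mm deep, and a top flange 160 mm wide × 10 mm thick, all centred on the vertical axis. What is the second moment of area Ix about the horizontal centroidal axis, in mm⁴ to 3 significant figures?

Break the section into simple shapes (no overlaps), measuring from the bottom-left corner of the bounding box.
Bottom plate: 190 × 16, A = 3 040 mm², y = 8 mm, Ī = 64 853 mm⁴.
Web plate: 12 × 280, A = 3 360 mm², y = 156 mm, Ī = 21 952 000 mm⁴.
Top plate: 160 × 10, A = 1 600 mm², y = 301 mm, Ī = 13 333 mm⁴.
Centroid: ȳ = ΣA·y / ΣA = 128.76 mm.
Transfer each piece to the horizontal centroidal axis using Ī + A·d² with d = y − 128.76:
  bottom plate: d = -120.76 mm → contributes +44 397 105 mm⁴
  web plate: d = 27.24 mm → contributes +24 445 179 mm⁴
  top plate: d = 172.24 mm → contributes +47 479 921 mm⁴
Total I = 116 322 206 mm⁴.

Ix ≈ 1.16 × 10⁸ mm⁴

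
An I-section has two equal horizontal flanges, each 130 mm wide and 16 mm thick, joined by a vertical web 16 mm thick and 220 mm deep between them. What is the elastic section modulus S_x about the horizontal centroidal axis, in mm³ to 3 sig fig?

Decompose the section into non-overlapping parts with the origin at the bottom-left of its bounding rectangle.
Bottom flange: 130 × 16, A = 2 080 mm², y = 8 mm, Ī = 44 373 mm⁴.
Web: 16 × 220, A = 3 520 mm², y = 126 mm, Ī = 14 197 333 mm⁴.
Top flange: 130 × 16, A = 2 080 mm², y = 244 mm, Ī = 44 373 mm⁴.
By symmetry the centroid is at mid-height, ȳ = 126 mm.
Transfer each piece to the horizontal centroidal axis using Ī + A·d² with d = y − 126:
  bottom flange: d = -118 mm → contributes +29 006 293 mm⁴
  web: d = 0 mm → contributes +14 197 333 mm⁴
  top flange: d = 118 mm → contributes +29 006 293 mm⁴
Total I = 72 209 920 mm⁴.
Extreme fibre distance c = 126 mm; S = I/c = 573 095 mm³.

S_x ≈ 5.73 × 10⁵ mm³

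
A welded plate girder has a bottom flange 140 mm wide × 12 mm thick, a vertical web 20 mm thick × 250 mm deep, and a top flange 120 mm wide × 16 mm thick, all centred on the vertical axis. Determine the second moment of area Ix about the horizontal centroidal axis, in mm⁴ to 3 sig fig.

Ix ≈ 8.88 × 10⁷ mm⁴

Treat the section as a set of non-overlapping primitives; coordinates are from the bounding-box lower-left.
Bottom plate: 140 × 12, A = 1 680 mm², y = 6 mm, Ī = 20 160 mm⁴.
Web plate: 20 × 250, A = 5 000 mm², y = 137 mm, Ī = 26 041 667 mm⁴.
Top plate: 120 × 16, A = 1 920 mm², y = 270 mm, Ī = 40 960 mm⁴.
Centroid: ȳ = ΣA·y / ΣA = 141.1 mm.
Transfer each piece to the horizontal centroidal axis using Ī + A·d² with d = y − 141.1:
  bottom plate: d = -135.1 mm → contributes +30 684 592 mm⁴
  web plate: d = -4.1023 mm → contributes +26 125 812 mm⁴
  top plate: d = 128.9 mm → contributes +31 941 012 mm⁴
Total I = 88 751 417 mm⁴.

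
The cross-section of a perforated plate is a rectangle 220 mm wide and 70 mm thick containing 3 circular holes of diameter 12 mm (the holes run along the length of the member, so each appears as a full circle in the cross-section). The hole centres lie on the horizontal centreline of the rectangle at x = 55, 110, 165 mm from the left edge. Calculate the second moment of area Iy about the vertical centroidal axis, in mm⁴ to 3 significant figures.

Iy ≈ 6.14 × 10⁷ mm⁴

Treat the section as a set of non-overlapping primitives; coordinates are from the bounding-box lower-left.
Plate: 220 × 70, A = 15 400 mm², x = 110 mm, Ī = 62 113 333 mm⁴.
Hole 1 (subtracted): ⌀12, A = 113.1 mm², x = 55 mm, Ī = 1017.9 mm⁴.
Hole 2 (subtracted): ⌀12, A = 113.1 mm², x = 110 mm, Ī = 1017.9 mm⁴.
Hole 3 (subtracted): ⌀12, A = 113.1 mm², x = 165 mm, Ī = 1017.9 mm⁴.
By symmetry the centroid is at mid-width, x̄ = 110 mm.
Transfer each piece to the vertical centroidal axis using Ī + A·d² with d = x − 110:
  plate: d = 0 mm → contributes +62 113 333 mm⁴
  hole 1: d = -55 mm → contributes −343 137 mm⁴
  hole 2: d = 0 mm → contributes −1017.9 mm⁴
  hole 3: d = 55 mm → contributes −343 137 mm⁴
Total I = 61 426 041 mm⁴.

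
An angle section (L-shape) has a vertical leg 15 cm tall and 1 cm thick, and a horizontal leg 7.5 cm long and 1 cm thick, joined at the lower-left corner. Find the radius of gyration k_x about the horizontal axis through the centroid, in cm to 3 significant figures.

Split into non-overlapping primitives; take the origin at the lower-left of the bounding box.
Vertical leg: 1 × 15, A = 15 cm², y = 7.5 cm, Ī = 281.25 cm⁴.
Horizontal leg (remainder): 6.5 × 1, A = 6.5 cm², y = 0.5 cm, Ī = 0.54167 cm⁴.
Centroid: ȳ = ΣA·y / ΣA = 5.3837 cm.
Transfer each piece to the horizontal axis through the centroid using Ī + A·d² with d = y − 5.3837:
  vertical leg: d = 2.1163 cm → contributes +348.43 cm⁴
  horizontal leg (remainder): d = -4.8837 cm → contributes +155.57 cm⁴
Total I = 504 cm⁴.
Radius of gyration: k = √(I/A) = √(504 / 21.5) = 4.8417 cm.

k_x ≈ 4.84 cm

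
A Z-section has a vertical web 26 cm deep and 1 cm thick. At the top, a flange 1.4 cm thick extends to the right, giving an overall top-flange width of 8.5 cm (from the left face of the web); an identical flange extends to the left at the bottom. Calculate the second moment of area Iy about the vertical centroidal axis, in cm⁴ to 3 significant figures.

Decompose the section into non-overlapping parts with the origin at the bottom-left of its bounding rectangle.
Web: 1 × 26, A = 26 cm², x = 8 cm, Ī = 2.1667 cm⁴.
Top flange (beyond web): 7.5 × 1.4, A = 10.5 cm², x = 12.25 cm, Ī = 49.219 cm⁴.
Bottom flange (beyond web): 7.5 × 1.4, A = 10.5 cm², x = 3.75 cm, Ī = 49.219 cm⁴.
Centroid: x̄ = ΣA·x / ΣA = 8 cm.
Transfer each piece to the vertical centroidal axis using Ī + A·d² with d = x − 8:
  web: d = 0 cm → contributes +2.1667 cm⁴
  top flange (beyond web): d = 4.25 cm → contributes +238.88 cm⁴
  bottom flange (beyond web): d = -4.25 cm → contributes +238.88 cm⁴
Total I = 479.92 cm⁴.

Iy ≈ 480 cm⁴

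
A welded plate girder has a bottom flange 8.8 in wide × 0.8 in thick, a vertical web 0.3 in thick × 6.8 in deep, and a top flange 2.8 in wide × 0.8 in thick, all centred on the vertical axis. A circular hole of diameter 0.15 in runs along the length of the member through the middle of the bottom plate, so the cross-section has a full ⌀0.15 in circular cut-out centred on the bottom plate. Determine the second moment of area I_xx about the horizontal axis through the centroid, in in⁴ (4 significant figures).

I_xx ≈ 112.9 in⁴

Break the section into simple shapes (no overlaps), measuring from the bottom-left corner of the bounding box.
Bottom plate: 8.8 × 0.8, A = 7.04 in², y = 0.4 in, Ī = 0.375467 in⁴.
Web plate: 0.3 × 6.8, A = 2.04 in², y = 4.2 in, Ī = 7.8608 in⁴.
Top plate: 2.8 × 0.8, A = 2.24 in², y = 8 in, Ī = 0.119467 in⁴.
Hole (subtracted): ⌀0.15, A = 0.0176715 in², y = 0.4 in, Ī = 0.0000248505 in⁴.
Centroid: ȳ = ΣA·y / ΣA = 2.59211 in.
Transfer each piece to the horizontal axis through the centroid using Ī + A·d² with d = y − 2.59211:
  bottom plate: d = -2.19211 in → contributes +34.2052 in⁴
  web plate: d = 1.60789 in → contributes +13.1348 in⁴
  top plate: d = 5.40789 in → contributes +65.6288 in⁴
  hole: d = -2.19211 in → contributes −0.0849427 in⁴
Total I = 112.884 in⁴.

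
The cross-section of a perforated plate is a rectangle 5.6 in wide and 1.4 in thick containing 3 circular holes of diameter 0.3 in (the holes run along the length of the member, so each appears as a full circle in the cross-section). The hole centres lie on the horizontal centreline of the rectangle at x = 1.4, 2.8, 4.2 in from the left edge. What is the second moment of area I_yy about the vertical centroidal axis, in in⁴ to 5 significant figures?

I_yy ≈ 20.210 in⁴

Split into non-overlapping primitives; take the origin at the lower-left of the bounding box.
Plate: 5.6 × 1.4, A = 7.84 in², x = 2.8 in, Ī = 20.48853 in⁴.
Hole 1 (subtracted): ⌀0.3, A = 0.07068583 in², x = 1.4 in, Ī = 0.0003976078 in⁴.
Hole 2 (subtracted): ⌀0.3, A = 0.07068583 in², x = 2.8 in, Ī = 0.0003976078 in⁴.
Hole 3 (subtracted): ⌀0.3, A = 0.07068583 in², x = 4.2 in, Ī = 0.0003976078 in⁴.
By symmetry the centroid is at mid-width, x̄ = 2.8 in.
Transfer each piece to the vertical centroidal axis using Ī + A·d² with d = x − 2.8:
  plate: d = 0 in → contributes +20.48853 in⁴
  hole 1: d = -1.4 in → contributes −0.1389418 in⁴
  hole 2: d = 0 in → contributes −0.0003976078 in⁴
  hole 3: d = 1.4 in → contributes −0.1389418 in⁴
Total I = 20.21025 in⁴.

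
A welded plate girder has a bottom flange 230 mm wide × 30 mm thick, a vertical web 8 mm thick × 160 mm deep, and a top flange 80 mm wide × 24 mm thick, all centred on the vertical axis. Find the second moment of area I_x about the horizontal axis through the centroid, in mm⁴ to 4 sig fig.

I_x ≈ 5.916 × 10⁷ mm⁴

Split into non-overlapping primitives; take the origin at the lower-left of the bounding box.
Bottom plate: 230 × 30, A = 6 900 mm², y = 15 mm, Ī = 517 500 mm⁴.
Web plate: 8 × 160, A = 1 280 mm², y = 110 mm, Ī = 2 730 667 mm⁴.
Top plate: 80 × 24, A = 1 920 mm², y = 202 mm, Ī = 92 160 mm⁴.
Centroid: ȳ = ΣA·y / ΣA = 62.5881 mm.
Transfer each piece to the horizontal axis through the centroid using Ī + A·d² with d = y − 62.5881:
  bottom plate: d = -47.5881 mm → contributes +16 143 440 mm⁴
  web plate: d = 47.4119 mm → contributes +5 607 961 mm⁴
  top plate: d = 139.412 mm → contributes +37 408 651 mm⁴
Total I = 59 160 053 mm⁴.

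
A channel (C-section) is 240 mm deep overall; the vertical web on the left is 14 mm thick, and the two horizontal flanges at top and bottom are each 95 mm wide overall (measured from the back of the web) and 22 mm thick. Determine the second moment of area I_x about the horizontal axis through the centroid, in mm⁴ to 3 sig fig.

Decompose the section into non-overlapping parts with the origin at the bottom-left of its bounding rectangle.
Web: 14 × 240, A = 3 360 mm², y = 120 mm, Ī = 16 128 000 mm⁴.
Top flange (beyond web): 81 × 22, A = 1 782 mm², y = 229 mm, Ī = 71 874 mm⁴.
Bottom flange (beyond web): 81 × 22, A = 1 782 mm², y = 11 mm, Ī = 71 874 mm⁴.
By symmetry the centroid is at mid-height, ȳ = 120 mm.
Transfer each piece to the horizontal axis through the centroid using Ī + A·d² with d = y − 120:
  web: d = 0 mm → contributes +16 128 000 mm⁴
  top flange (beyond web): d = 109 mm → contributes +21 243 816 mm⁴
  bottom flange (beyond web): d = -109 mm → contributes +21 243 816 mm⁴
Total I = 58 615 632 mm⁴.

I_x ≈ 5.86 × 10⁷ mm⁴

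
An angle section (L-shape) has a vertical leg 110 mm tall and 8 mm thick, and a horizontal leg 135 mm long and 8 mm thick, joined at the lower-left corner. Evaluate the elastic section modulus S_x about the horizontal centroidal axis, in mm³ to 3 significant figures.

S_x ≈ 2.57 × 10⁴ mm³

Treat the section as a set of non-overlapping primitives; coordinates are from the bounding-box lower-left.
Vertical leg: 8 × 110, A = 880 mm², y = 55 mm, Ī = 887 333 mm⁴.
Horizontal leg (remainder): 127 × 8, A = 1 016 mm², y = 4 mm, Ī = 5418.7 mm⁴.
Centroid: ȳ = ΣA·y / ΣA = 27.671 mm.
Transfer each piece to the horizontal centroidal axis using Ī + A·d² with d = y − 27.671:
  vertical leg: d = 27.329 mm → contributes +1 544 588 mm⁴
  horizontal leg (remainder): d = -23.671 mm → contributes +574 694 mm⁴
Total I = 2 119 283 mm⁴.
Extreme fibre distance c = 82.329 mm; S = I/c = 25 742 mm³.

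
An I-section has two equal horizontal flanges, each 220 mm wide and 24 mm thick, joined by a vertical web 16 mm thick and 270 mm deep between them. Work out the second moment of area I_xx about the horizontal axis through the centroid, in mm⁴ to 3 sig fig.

Decompose the section into non-overlapping parts with the origin at the bottom-left of its bounding rectangle.
Bottom flange: 220 × 24, A = 5 280 mm², y = 12 mm, Ī = 253 440 mm⁴.
Web: 16 × 270, A = 4 320 mm², y = 159 mm, Ī = 26 244 000 mm⁴.
Top flange: 220 × 24, A = 5 280 mm², y = 306 mm, Ī = 253 440 mm⁴.
By symmetry the centroid is at mid-height, ȳ = 159 mm.
Transfer each piece to the horizontal axis through the centroid using Ī + A·d² with d = y − 159:
  bottom flange: d = -147 mm → contributes +114 348 960 mm⁴
  web: d = 0 mm → contributes +26 244 000 mm⁴
  top flange: d = 147 mm → contributes +114 348 960 mm⁴
Total I = 254 941 920 mm⁴.

I_xx ≈ 2.55 × 10⁸ mm⁴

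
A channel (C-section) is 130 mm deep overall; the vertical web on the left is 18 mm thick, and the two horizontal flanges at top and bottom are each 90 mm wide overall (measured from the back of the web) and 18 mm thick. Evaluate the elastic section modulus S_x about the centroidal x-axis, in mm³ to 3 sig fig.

Split into non-overlapping primitives; take the origin at the lower-left of the bounding box.
Web: 18 × 130, A = 2 340 mm², y = 65 mm, Ī = 3 295 500 mm⁴.
Top flange (beyond web): 72 × 18, A = 1 296 mm², y = 121 mm, Ī = 34 992 mm⁴.
Bottom flange (beyond web): 72 × 18, A = 1 296 mm², y = 9 mm, Ī = 34 992 mm⁴.
By symmetry the centroid is at mid-height, ȳ = 65 mm.
Transfer each piece to the centroidal x-axis using Ī + A·d² with d = y − 65:
  web: d = 0 mm → contributes +3 295 500 mm⁴
  top flange (beyond web): d = 56 mm → contributes +4 099 248 mm⁴
  bottom flange (beyond web): d = -56 mm → contributes +4 099 248 mm⁴
Total I = 11 493 996 mm⁴.
Extreme fibre distance c = 65 mm; S = I/c = 176 831 mm³.

S_x ≈ 1.77 × 10⁵ mm³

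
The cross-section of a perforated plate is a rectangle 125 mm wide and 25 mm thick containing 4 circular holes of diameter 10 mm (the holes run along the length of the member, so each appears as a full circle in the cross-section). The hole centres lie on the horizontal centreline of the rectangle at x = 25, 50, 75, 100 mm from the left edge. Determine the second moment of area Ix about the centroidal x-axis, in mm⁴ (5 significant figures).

Treat the section as a set of non-overlapping primitives; coordinates are from the bounding-box lower-left.
Plate: 125 × 25, A = 3 125 mm², y = 12.5 mm, Ī = 162760.4 mm⁴.
Hole 1 (subtracted): ⌀10, A = 78.53982 mm², y = 12.5 mm, Ī = 490.8739 mm⁴.
Hole 2 (subtracted): ⌀10, A = 78.53982 mm², y = 12.5 mm, Ī = 490.8739 mm⁴.
Hole 3 (subtracted): ⌀10, A = 78.53982 mm², y = 12.5 mm, Ī = 490.8739 mm⁴.
Hole 4 (subtracted): ⌀10, A = 78.53982 mm², y = 12.5 mm, Ī = 490.8739 mm⁴.
By symmetry the centroid is at mid-height, ȳ = 12.5 mm.
All pieces are centred on the centroidal x-axis, so I = ΣĪ (holes subtracted) = 160796.9 mm⁴.

Ix ≈ 1.6080 × 10⁵ mm⁴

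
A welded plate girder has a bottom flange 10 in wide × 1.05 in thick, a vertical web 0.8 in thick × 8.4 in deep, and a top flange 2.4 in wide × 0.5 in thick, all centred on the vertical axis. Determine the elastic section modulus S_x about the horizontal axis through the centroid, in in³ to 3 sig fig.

S_x ≈ 27.1 in³

Break the section into simple shapes (no overlaps), measuring from the bottom-left corner of the bounding box.
Bottom plate: 10 × 1.05, A = 10.5 in², y = 0.525 in, Ī = 0.96469 in⁴.
Web plate: 0.8 × 8.4, A = 6.72 in², y = 5.25 in, Ī = 39.514 in⁴.
Top plate: 2.4 × 0.5, A = 1.2 in², y = 9.7 in, Ī = 0.025 in⁴.
Centroid: ȳ = ΣA·y / ΣA = 2.8465 in.
Transfer each piece to the horizontal axis through the centroid using Ī + A·d² with d = y − 2.8465:
  bottom plate: d = -2.3215 in → contributes +57.553 in⁴
  web plate: d = 2.4035 in → contributes +78.334 in⁴
  top plate: d = 6.8535 in → contributes +56.39 in⁴
Total I = 192.28 in⁴.
Extreme fibre distance c = 7.1035 in; S = I/c = 27.068 in³.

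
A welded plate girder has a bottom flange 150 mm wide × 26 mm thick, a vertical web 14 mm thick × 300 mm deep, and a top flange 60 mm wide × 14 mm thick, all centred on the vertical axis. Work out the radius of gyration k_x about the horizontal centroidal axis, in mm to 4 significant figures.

Decompose the section into non-overlapping parts with the origin at the bottom-left of its bounding rectangle.
Bottom plate: 150 × 26, A = 3 900 mm², y = 13 mm, Ī = 219 700 mm⁴.
Web plate: 14 × 300, A = 4 200 mm², y = 176 mm, Ī = 31 500 000 mm⁴.
Top plate: 60 × 14, A = 840 mm², y = 333 mm, Ī = 13 720 mm⁴.
Centroid: ȳ = ΣA·y / ΣA = 119.644 mm.
Transfer each piece to the horizontal centroidal axis using Ī + A·d² with d = y − 119.644:
  bottom plate: d = -106.644 mm → contributes +44 574 422 mm⁴
  web plate: d = 56.3557 mm → contributes +44 839 055 mm⁴
  top plate: d = 213.356 mm → contributes +38 251 072 mm⁴
Total I = 127 664 549 mm⁴.
Radius of gyration: k = √(I/A) = √(127 664 549 / 8 940) = 119.5 mm.

k_x ≈ 119.5 mm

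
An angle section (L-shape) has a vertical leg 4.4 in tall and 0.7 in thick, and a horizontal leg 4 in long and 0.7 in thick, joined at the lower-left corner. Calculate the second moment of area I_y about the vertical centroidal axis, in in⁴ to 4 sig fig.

Break the section into simple shapes (no overlaps), measuring from the bottom-left corner of the bounding box.
Vertical leg: 0.7 × 4.4, A = 3.08 in², x = 0.35 in, Ī = 0.125767 in⁴.
Horizontal leg (remainder): 3.3 × 0.7, A = 2.31 in², x = 2.35 in, Ī = 2.09633 in⁴.
Centroid: x̄ = ΣA·x / ΣA = 1.20714 in.
Transfer each piece to the vertical centroidal axis using Ī + A·d² with d = x − 1.20714:
  vertical leg: d = -0.857143 in → contributes +2.38862 in⁴
  horizontal leg (remainder): d = 1.14286 in → contributes +5.11347 in⁴
Total I = 7.50209 in⁴.

I_y ≈ 7.502 in⁴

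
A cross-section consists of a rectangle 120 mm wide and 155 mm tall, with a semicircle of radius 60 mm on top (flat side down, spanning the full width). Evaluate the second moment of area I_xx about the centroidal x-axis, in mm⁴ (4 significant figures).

Split into non-overlapping primitives; take the origin at the lower-left of the bounding box.
Rectangular body: 120 × 155, A = 18 600 mm², y = 77.5 mm, Ī = 37 238 750 mm⁴.
Semicircular cap: semicircle r = 60, A = 5654.87 mm², y = 180.465 mm, Ī = 1 422 450 mm⁴.
Centroid: ȳ = ΣA·y / ΣA = 101.506 mm.
Transfer each piece to the centroidal x-axis using Ī + A·d² with d = y − 101.506:
  rectangular body: d = -24.0056 mm → contributes +47 957 334 mm⁴
  semicircular cap: d = 78.9592 mm → contributes +36 678 038 mm⁴
Total I = 84 635 372 mm⁴.

I_xx ≈ 8.464 × 10⁷ mm⁴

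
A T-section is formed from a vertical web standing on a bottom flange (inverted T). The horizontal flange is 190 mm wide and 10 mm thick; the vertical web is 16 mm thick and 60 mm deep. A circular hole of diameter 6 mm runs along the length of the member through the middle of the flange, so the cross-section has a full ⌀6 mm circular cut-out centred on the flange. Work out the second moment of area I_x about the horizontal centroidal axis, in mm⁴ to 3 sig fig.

Decompose the section into non-overlapping parts with the origin at the bottom-left of its bounding rectangle.
Flange: 190 × 10, A = 1 900 mm², y = 5 mm, Ī = 15 833 mm⁴.
Web: 16 × 60, A = 960 mm², y = 40 mm, Ī = 288 000 mm⁴.
Hole (subtracted): ⌀6, A = 28.274 mm², y = 5 mm, Ī = 63.617 mm⁴.
Centroid: ȳ = ΣA·y / ΣA = 16.866 mm.
Transfer each piece to the horizontal centroidal axis using Ī + A·d² with d = y − 16.866:
  flange: d = -11.866 mm → contributes +283 337 mm⁴
  web: d = 23.134 mm → contributes +801 794 mm⁴
  hole: d = -11.866 mm → contributes −4044.4 mm⁴
Total I = 1 081 087 mm⁴.

I_x ≈ 1.08 × 10⁶ mm⁴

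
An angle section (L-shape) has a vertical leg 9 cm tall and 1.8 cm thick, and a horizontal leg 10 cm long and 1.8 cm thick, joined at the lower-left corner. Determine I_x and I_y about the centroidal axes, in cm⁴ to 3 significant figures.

I_x ≈ 213 cm⁴, I_y ≈ 280 cm⁴

Break the section into simple shapes (no overlaps), measuring from the bottom-left corner of the bounding box.
Vertical leg: 1.8 × 9, A = 16.2 cm², y = 4.5 cm, Ī = 109.35 cm⁴.
Horizontal leg (remainder): 8.2 × 1.8, A = 14.76 cm², y = 0.9 cm, Ī = 3.9852 cm⁴.
Centroid: ȳ = ΣA·y / ΣA = 2.7837 cm.
Transfer each piece to the centroidal x-axis using Ī + A·d² with d = y − 2.7837:
  vertical leg: d = 1.7163 cm → contributes +157.07 cm⁴
  horizontal leg (remainder): d = -1.8837 cm → contributes +56.36 cm⁴
Total I = 213.43 cm⁴.
For the y-axis: x̄ = 3.2837 cm.
Repeating about the centroidal y-axis gives I_y = 280.16 cm⁴.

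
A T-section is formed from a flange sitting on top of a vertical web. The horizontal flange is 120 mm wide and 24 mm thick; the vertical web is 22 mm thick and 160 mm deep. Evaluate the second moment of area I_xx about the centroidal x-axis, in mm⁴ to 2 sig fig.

Break the section into simple shapes (no overlaps), measuring from the bottom-left corner of the bounding box.
Flange: 120 × 24, A = 2 880 mm², y = 172 mm, Ī = 138 240 mm⁴.
Web: 22 × 160, A = 3 520 mm², y = 80 mm, Ī = 7 509 333 mm⁴.
Centroid: ȳ = ΣA·y / ΣA = 121.4 mm.
Transfer each piece to the centroidal x-axis using Ī + A·d² with d = y − 121.4:
  flange: d = 50.6 mm → contributes +7 512 077 mm⁴
  web: d = -41.4 mm → contributes +13 542 473 mm⁴
Total I = 21 054 549 mm⁴.

I_xx ≈ 2.1 × 10⁷ mm⁴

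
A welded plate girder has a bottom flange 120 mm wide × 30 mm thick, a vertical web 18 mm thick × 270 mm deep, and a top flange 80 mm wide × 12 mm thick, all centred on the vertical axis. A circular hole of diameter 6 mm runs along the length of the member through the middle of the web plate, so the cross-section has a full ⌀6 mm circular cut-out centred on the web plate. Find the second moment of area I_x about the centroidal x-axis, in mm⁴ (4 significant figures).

I_x ≈ 1.125 × 10⁸ mm⁴

Split into non-overlapping primitives; take the origin at the lower-left of the bounding box.
Bottom plate: 120 × 30, A = 3 600 mm², y = 15 mm, Ī = 270 000 mm⁴.
Web plate: 18 × 270, A = 4 860 mm², y = 165 mm, Ī = 29 524 500 mm⁴.
Top plate: 80 × 12, A = 960 mm², y = 306 mm, Ī = 11 520 mm⁴.
Hole (subtracted): ⌀6, A = 28.2743 mm², y = 165 mm, Ī = 63.6173 mm⁴.
Centroid: ȳ = ΣA·y / ΣA = 121.915 mm.
Transfer each piece to the centroidal x-axis using Ī + A·d² with d = y − 121.915:
  bottom plate: d = -106.915 mm → contributes +41 421 147 mm⁴
  web plate: d = 43.0847 mm → contributes +38 546 090 mm⁴
  top plate: d = 184.085 mm → contributes +32 543 222 mm⁴
  hole: d = 43.0847 mm → contributes −52549.1 mm⁴
Total I = 112 457 910 mm⁴.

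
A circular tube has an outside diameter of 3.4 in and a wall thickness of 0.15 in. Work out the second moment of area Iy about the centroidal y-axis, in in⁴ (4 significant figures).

Iy ≈ 2.026 in⁴

Treat the section as a set of non-overlapping primitives; coordinates are from the bounding-box lower-left.
Outer circle: ⌀3.4, A = 9.0792 in², x = 1.7 in, Ī = 6.55972 in⁴.
Bore (subtracted): ⌀3.1, A = 7.54768 in², x = 1.7 in, Ī = 4.53332 in⁴.
By symmetry the centroid is at mid-width, x̄ = 1.7 in.
All pieces are centred on the centroidal y-axis, so I = ΣĪ (holes subtracted) = 2.0264 in⁴.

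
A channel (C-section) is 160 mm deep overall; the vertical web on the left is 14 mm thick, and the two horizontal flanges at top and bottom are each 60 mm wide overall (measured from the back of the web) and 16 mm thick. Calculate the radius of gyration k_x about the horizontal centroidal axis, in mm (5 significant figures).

k_x ≈ 57.892 mm

Break the section into simple shapes (no overlaps), measuring from the bottom-left corner of the bounding box.
Web: 14 × 160, A = 2 240 mm², y = 80 mm, Ī = 4 778 667 mm⁴.
Top flange (beyond web): 46 × 16, A = 736 mm², y = 152 mm, Ī = 15701.33 mm⁴.
Bottom flange (beyond web): 46 × 16, A = 736 mm², y = 8 mm, Ī = 15701.33 mm⁴.
By symmetry the centroid is at mid-height, ȳ = 80 mm.
Transfer each piece to the horizontal centroidal axis using Ī + A·d² with d = y − 80:
  web: d = 0 mm → contributes +4 778 667 mm⁴
  top flange (beyond web): d = 72 mm → contributes +3 831 125 mm⁴
  bottom flange (beyond web): d = -72 mm → contributes +3 831 125 mm⁴
Total I = 12 440 917 mm⁴.
Radius of gyration: k = √(I/A) = √(12 440 917 / 3 712) = 57.89249 mm.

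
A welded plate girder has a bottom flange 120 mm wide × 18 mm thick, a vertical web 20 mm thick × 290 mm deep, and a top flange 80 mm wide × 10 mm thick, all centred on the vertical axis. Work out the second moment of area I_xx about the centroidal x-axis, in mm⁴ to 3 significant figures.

I_xx ≈ 1.05 × 10⁸ mm⁴

Treat the section as a set of non-overlapping primitives; coordinates are from the bounding-box lower-left.
Bottom plate: 120 × 18, A = 2 160 mm², y = 9 mm, Ī = 58 320 mm⁴.
Web plate: 20 × 290, A = 5 800 mm², y = 163 mm, Ī = 40 648 333 mm⁴.
Top plate: 80 × 10, A = 800 mm², y = 313 mm, Ī = 6666.7 mm⁴.
Centroid: ȳ = ΣA·y / ΣA = 138.73 mm.
Transfer each piece to the centroidal x-axis using Ī + A·d² with d = y − 138.73:
  bottom plate: d = -129.73 mm → contributes +36 408 619 mm⁴
  web plate: d = 24.274 mm → contributes +44 065 843 mm⁴
  top plate: d = 174.27 mm → contributes +24 303 801 mm⁴
Total I = 104 778 262 mm⁴.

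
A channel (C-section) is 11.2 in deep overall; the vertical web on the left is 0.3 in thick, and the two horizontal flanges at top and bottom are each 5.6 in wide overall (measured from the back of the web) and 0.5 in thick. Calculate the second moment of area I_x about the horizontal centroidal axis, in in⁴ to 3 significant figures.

Decompose the section into non-overlapping parts with the origin at the bottom-left of its bounding rectangle.
Web: 0.3 × 11.2, A = 3.36 in², y = 5.6 in, Ī = 35.123 in⁴.
Top flange (beyond web): 5.3 × 0.5, A = 2.65 in², y = 10.95 in, Ī = 0.055208 in⁴.
Bottom flange (beyond web): 5.3 × 0.5, A = 2.65 in², y = 0.25 in, Ī = 0.055208 in⁴.
By symmetry the centroid is at mid-height, ȳ = 5.6 in.
Transfer each piece to the horizontal centroidal axis using Ī + A·d² with d = y − 5.6:
  web: d = 0 in → contributes +35.123 in⁴
  top flange (beyond web): d = 5.35 in → contributes +75.905 in⁴
  bottom flange (beyond web): d = -5.35 in → contributes +75.905 in⁴
Total I = 186.93 in⁴.

I_x ≈ 187 in⁴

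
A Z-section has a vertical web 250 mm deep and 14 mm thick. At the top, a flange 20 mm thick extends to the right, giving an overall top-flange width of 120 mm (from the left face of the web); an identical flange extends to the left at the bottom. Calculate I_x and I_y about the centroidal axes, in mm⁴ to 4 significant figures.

I_x ≈ 7.444 × 10⁷ mm⁴, I_y ≈ 1.929 × 10⁷ mm⁴

Treat the section as a set of non-overlapping primitives; coordinates are from the bounding-box lower-left.
Web: 14 × 250, A = 3 500 mm², y = 125 mm, Ī = 18 229 167 mm⁴.
Top flange (beyond web): 106 × 20, A = 2 120 mm², y = 240 mm, Ī = 70666.7 mm⁴.
Bottom flange (beyond web): 106 × 20, A = 2 120 mm², y = 10 mm, Ī = 70666.7 mm⁴.
Centroid: ȳ = ΣA·y / ΣA = 125 mm.
Transfer each piece to the centroidal x-axis using Ī + A·d² with d = y − 125:
  web: d = 0 mm → contributes +18 229 167 mm⁴
  top flange (beyond web): d = 115 mm → contributes +28 107 667 mm⁴
  bottom flange (beyond web): d = -115 mm → contributes +28 107 667 mm⁴
Total I = 74 444 500 mm⁴.
For the y-axis: x̄ = 113 mm.
Repeating about the centroidal y-axis gives I_y = 19 291 220 mm⁴.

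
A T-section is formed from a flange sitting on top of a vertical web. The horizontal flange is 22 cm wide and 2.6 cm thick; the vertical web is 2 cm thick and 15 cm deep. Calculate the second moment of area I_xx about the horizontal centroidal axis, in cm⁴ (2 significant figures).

I_xx ≈ 2100 cm⁴

Decompose the section into non-overlapping parts with the origin at the bottom-left of its bounding rectangle.
Flange: 22 × 2.6, A = 57.2 cm², y = 16.3 cm, Ī = 32.22 cm⁴.
Web: 2 × 15, A = 30 cm², y = 7.5 cm, Ī = 562.5 cm⁴.
Centroid: ȳ = ΣA·y / ΣA = 13.27 cm.
Transfer each piece to the horizontal centroidal axis using Ī + A·d² with d = y − 13.27:
  flange: d = 3.028 cm → contributes +556.5 cm⁴
  web: d = -5.772 cm → contributes +1 562 cm⁴
Total I = 2 119 cm⁴.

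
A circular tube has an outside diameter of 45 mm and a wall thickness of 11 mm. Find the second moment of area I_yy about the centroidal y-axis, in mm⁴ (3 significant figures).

Decompose the section into non-overlapping parts with the origin at the bottom-left of its bounding rectangle.
Outer circle: ⌀45, A = 1590.4 mm², x = 22.5 mm, Ī = 201 289 mm⁴.
Bore (subtracted): ⌀23, A = 415.48 mm², x = 22.5 mm, Ī = 13 737 mm⁴.
By symmetry the centroid is at mid-width, x̄ = 22.5 mm.
All pieces are centred on the centroidal y-axis, so I = ΣĪ (holes subtracted) = 187 552 mm⁴.

I_yy ≈ 1.88 × 10⁵ mm⁴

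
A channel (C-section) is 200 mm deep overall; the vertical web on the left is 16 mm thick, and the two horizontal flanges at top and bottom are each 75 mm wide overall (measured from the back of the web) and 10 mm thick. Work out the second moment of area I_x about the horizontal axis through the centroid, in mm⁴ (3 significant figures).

Break the section into simple shapes (no overlaps), measuring from the bottom-left corner of the bounding box.
Web: 16 × 200, A = 3 200 mm², y = 100 mm, Ī = 10 666 667 mm⁴.
Top flange (beyond web): 59 × 10, A = 590 mm², y = 195 mm, Ī = 4916.7 mm⁴.
Bottom flange (beyond web): 59 × 10, A = 590 mm², y = 5 mm, Ī = 4916.7 mm⁴.
By symmetry the centroid is at mid-height, ȳ = 100 mm.
Transfer each piece to the horizontal axis through the centroid using Ī + A·d² with d = y − 100:
  web: d = 0 mm → contributes +10 666 667 mm⁴
  top flange (beyond web): d = 95 mm → contributes +5 329 667 mm⁴
  bottom flange (beyond web): d = -95 mm → contributes +5 329 667 mm⁴
Total I = 21 326 000 mm⁴.

I_x ≈ 2.13 × 10⁷ mm⁴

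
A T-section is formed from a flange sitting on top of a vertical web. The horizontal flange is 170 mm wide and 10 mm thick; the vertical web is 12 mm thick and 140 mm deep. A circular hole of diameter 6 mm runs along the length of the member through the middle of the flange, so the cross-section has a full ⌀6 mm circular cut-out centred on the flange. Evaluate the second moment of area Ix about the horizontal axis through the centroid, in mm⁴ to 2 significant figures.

Break the section into simple shapes (no overlaps), measuring from the bottom-left corner of the bounding box.
Flange: 170 × 10, A = 1 700 mm², y = 145 mm, Ī = 14 167 mm⁴.
Web: 12 × 140, A = 1 680 mm², y = 70 mm, Ī = 2 744 000 mm⁴.
Hole (subtracted): ⌀6, A = 28.27 mm², y = 145 mm, Ī = 63.62 mm⁴.
Centroid: ȳ = ΣA·y / ΣA = 107.4 mm.
Transfer each piece to the horizontal axis through the centroid using Ī + A·d² with d = y − 107.4:
  flange: d = 37.59 mm → contributes +2 416 610 mm⁴
  web: d = -37.41 mm → contributes +5 094 850 mm⁴
  hole: d = 37.59 mm → contributes −40 021 mm⁴
Total I = 7 471 439 mm⁴.

Ix ≈ 7.5 × 10⁶ mm⁴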